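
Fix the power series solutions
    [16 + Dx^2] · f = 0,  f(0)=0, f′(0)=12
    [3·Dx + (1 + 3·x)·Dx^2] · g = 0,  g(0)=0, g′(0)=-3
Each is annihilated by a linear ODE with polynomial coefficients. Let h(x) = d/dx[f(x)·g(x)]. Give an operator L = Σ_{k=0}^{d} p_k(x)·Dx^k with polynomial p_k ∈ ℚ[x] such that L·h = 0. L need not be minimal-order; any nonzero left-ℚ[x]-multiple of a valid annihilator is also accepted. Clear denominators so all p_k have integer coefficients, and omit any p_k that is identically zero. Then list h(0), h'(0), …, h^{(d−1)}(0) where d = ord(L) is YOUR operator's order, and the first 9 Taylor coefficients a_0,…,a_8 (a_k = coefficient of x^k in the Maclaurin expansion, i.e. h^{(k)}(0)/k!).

L = (-252256 - 1400832·x + 774144·x^2 + 36937728·x^3 + 133871616·x^4 + 191102976·x^5 + 95551488·x^6) + (-43296 + 45216·x + 2557440·x^2 + 11404800·x^3 + 19906560·x^4 + 11943936·x^5)·Dx + (-14630 - 16992·x + 831600·x^2 + 6110208·x^3 + 17853696·x^4 + 23887872·x^5 + 11943936·x^6)·Dx^2 + (-2706 + 2826·x + 159840·x^2 + 712800·x^3 + 1244160·x^4 + 746496·x^5)·Dx^3 + (71 + 4410·x + 48951·x^2 + 237600·x^3 + 592920·x^4 + 746496·x^5 + 373248·x^6)·Dx^4  (order 4).
h: a_k = 0, -72, 162, -48, 495, -2232, 32382/5, -670624/35, 4049649/70, …
ICs: h(0) = 0, h′(0) = -72, h′′(0) = 324, h′′′(0) = -288.

f: a_k = 0, 12, 0, -32, 0, 128/5, 0, -1024/105, 0, …
g: a_k = 0, -3, 9/2, -9, 81/4, -243/5, 243/2, -2187/7, 6561/8, …
Product ⇒ symmetric product L₀, ord ≤ 4.
h₀' ⇒ L via d/dx closure of L₀.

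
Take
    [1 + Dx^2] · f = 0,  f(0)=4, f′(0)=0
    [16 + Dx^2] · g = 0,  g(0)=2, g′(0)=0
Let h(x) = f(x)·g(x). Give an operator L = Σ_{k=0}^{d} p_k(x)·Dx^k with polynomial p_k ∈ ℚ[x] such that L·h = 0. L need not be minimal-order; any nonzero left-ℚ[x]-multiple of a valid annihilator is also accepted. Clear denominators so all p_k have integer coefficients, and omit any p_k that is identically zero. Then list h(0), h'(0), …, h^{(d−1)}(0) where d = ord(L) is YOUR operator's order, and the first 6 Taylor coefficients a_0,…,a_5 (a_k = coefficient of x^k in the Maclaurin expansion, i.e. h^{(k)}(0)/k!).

L = 225 + 34·Dx^2 + Dx^4  (order 4).
h: a_k = 8, 0, -68, 0, 353/3, 0, …
ICs: h(0) = 8, h′(0) = 0, h′′(0) = -136, h′′′(0) = 0.

f: a_k = 4, 0, -2, 0, 1/6, 0, …
g: a_k = 2, 0, -16, 0, 64/3, 0, …
h₀=f·g: eliminate ⇒ L₀, order ≤ 2·2.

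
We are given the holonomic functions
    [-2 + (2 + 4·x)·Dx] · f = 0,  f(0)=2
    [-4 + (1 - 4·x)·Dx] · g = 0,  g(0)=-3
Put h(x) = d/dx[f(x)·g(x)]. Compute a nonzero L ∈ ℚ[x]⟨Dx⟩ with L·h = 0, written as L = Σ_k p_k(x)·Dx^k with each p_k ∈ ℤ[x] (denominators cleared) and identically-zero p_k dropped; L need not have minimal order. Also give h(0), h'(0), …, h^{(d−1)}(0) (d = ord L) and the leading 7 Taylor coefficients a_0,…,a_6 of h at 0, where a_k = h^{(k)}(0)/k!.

L = (39 + 120·x + 48·x^2) + (-5 + 6·x + 48·x^2 + 32·x^3)·Dx  (order 1).
h: a_k = -30, -234, -1413, -7521, -150525/4, -722331/4, -6742449/8, …
ICs: h(0) = -30.

f: a_k = 2, 2, -1, 1, -5/4, 7/4, -21/8, …
g: a_k = -3, -12, -48, -192, -768, -3072, -12288, …
h₀=f·g: eliminate ⇒ L₀, order ≤ 1·1.
Derive L from L₀ (diff closure).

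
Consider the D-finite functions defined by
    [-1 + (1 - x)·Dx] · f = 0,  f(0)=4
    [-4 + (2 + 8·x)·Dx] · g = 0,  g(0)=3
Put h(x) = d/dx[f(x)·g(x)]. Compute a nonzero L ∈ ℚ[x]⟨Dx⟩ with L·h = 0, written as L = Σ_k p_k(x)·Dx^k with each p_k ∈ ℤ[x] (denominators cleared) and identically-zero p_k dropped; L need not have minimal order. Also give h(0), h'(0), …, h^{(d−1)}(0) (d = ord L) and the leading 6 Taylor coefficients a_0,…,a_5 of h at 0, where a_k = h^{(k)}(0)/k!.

L = (2 + 36·x + 12·x^2) + (-3 - 11·x + 6·x^2 + 8·x^3)·Dx  (order 1).
h: a_k = 36, 24, 180, -240, 1380, -4392, …
ICs: h(0) = 36.

f: a_k = 4, 4, 4, 4, 4, 4, …
g: a_k = 3, 6, -6, 12, -30, 84, …
h₀=f·g: eliminate ⇒ L₀, order ≤ 1·1.
h₀' ⇒ L via d/dx closure of L₀.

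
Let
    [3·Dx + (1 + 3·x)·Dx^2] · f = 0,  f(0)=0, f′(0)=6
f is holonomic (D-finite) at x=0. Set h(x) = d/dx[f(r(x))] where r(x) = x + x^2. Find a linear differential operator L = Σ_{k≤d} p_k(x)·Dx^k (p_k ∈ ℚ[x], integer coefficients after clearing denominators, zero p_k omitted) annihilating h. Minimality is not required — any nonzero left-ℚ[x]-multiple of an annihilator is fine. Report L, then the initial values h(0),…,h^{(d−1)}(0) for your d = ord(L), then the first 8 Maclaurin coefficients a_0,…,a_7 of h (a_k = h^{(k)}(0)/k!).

f: a_k = 0, 6, -9, 18, -81/2, 486/5, -243, 4374/7, …
Substitute x→r, Dx→(1/r')Dx; clear ⇒ L₀.
h₀' ⇒ L via d/dx closure of L₀.
L = (1 + 6·x + 6·x^2) + (1 + 5·x + 9·x^2 + 6·x^3)·Dx  (order 1).
h: a_k = 6, -6, 0, 18, -54, 108, -162, 162, …
ICs: h(0) = 6.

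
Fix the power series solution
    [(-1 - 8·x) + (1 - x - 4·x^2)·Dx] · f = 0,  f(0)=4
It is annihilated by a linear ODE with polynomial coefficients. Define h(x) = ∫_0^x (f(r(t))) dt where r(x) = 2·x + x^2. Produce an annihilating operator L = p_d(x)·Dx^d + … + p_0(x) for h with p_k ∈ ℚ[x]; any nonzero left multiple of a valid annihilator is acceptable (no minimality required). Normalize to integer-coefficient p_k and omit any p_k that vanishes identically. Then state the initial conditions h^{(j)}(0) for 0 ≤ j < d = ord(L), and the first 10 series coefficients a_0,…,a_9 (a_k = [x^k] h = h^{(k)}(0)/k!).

L = (2 + 34·x + 48·x^2 + 16·x^3)·Dx + (-1 + 2·x + 17·x^2 + 16·x^3 + 4·x^4)·Dx^2  (order 2).
h: a_k = 0, 4, 4, 28, 92, 2308/5, 6124/3, 69956/7, 48316, 2167508/9, …
ICs: h(0) = 0, h′(0) = 4.

f: a_k = 4, 4, 20, 36, 116, 260, 724, 1764, 4660, 11716, …
h₀=f(r): pull back L_f along r ⇒ L₀.
∫: right-multiply L₀ by Dx.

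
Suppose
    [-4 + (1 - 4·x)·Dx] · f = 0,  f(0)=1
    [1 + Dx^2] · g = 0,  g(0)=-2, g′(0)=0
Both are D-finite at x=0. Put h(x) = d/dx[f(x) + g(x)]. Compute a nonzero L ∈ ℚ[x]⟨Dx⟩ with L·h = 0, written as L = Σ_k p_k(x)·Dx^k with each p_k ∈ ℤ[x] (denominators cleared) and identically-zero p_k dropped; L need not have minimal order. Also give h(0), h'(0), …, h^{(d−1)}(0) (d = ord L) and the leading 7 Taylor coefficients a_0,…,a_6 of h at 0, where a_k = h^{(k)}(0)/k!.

L = (1544 - 64·x + 128·x^2) + (-97 + 396·x - 48·x^2 + 64·x^3)·Dx + (1544 - 64·x + 128·x^2)·Dx^2 + (-97 + 396·x - 48·x^2 + 64·x^3)·Dx^3  (order 3).
h: a_k = 4, 34, 192, 3071/3, 5120, 1474561/60, 114688, …
ICs: h(0) = 4, h′(0) = 34, h′′(0) = 384.

f: a_k = 1, 4, 16, 64, 256, 1024, 4096, …
g: a_k = -2, 0, 1, 0, -1/12, 0, 1/360, …
L₀ := lclm(L_f,L_g); ord L₀ ≤ 1+2.
Differentiate: ansatz ord ≤ ord L₀ ⇒ L.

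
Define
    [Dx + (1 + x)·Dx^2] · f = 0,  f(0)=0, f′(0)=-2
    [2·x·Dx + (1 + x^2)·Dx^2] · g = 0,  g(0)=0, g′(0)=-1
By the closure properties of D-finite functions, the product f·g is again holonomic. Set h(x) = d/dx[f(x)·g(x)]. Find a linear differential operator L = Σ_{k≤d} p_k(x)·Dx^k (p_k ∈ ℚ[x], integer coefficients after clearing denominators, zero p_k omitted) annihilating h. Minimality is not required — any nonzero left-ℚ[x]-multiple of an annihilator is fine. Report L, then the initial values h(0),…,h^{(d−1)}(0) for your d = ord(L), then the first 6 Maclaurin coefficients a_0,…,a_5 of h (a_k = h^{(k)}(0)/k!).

L = (24 + 44·x + 80·x^2 + 156·x^3 + 120·x^4 + 52·x^5 + 4·x^7) + (18 + 124·x + 308·x^2 + 484·x^3 + 544·x^4 + 372·x^5 + 140·x^6 + 12·x^7 + 14·x^8)·Dx + (12 + 64·x + 192·x^2 + 312·x^3 + 360·x^4 + 312·x^5 + 192·x^6 + 72·x^7 + 12·x^8 + 8·x^9)·Dx^2 + (5 + 18·x + 37·x^2 + 56·x^3 + 66·x^4 + 60·x^5 + 42·x^6 + 24·x^7 + 9·x^8 + 2·x^9 + x^10)·Dx^3  (order 3).
h: a_k = 0, 4, -3, 0, -5/6, 52/15, …
ICs: h(0) = 0, h′(0) = 4, h′′(0) = -6.

f: a_k = 0, -2, 1, -2/3, 1/2, -2/5, …
g: a_k = 0, -1, 0, 1/3, 0, -1/5, …
Product ⇒ symmetric product L₀, ord ≤ 4.
h=h₀': d/dx-closure on L₀ ⇒ L.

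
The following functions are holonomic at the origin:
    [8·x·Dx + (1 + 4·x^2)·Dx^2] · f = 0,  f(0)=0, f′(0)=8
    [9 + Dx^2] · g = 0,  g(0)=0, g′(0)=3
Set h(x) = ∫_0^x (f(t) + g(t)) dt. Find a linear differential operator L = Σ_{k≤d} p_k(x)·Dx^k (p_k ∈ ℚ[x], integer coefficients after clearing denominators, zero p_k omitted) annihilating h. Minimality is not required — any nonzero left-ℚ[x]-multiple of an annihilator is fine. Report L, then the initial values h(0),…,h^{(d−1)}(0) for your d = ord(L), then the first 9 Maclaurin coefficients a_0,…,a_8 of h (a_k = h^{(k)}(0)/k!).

f: a_k = 0, 8, 0, -32/3, 0, 128/5, 0, -512/7, 0, …
g: a_k = 0, 3, 0, -9/2, 0, 81/40, 0, -243/560, 0, …
L₀ := lclm(L_f,L_g); ord L₀ ≤ 2+2.
Integrate: L := L₀·Dx.
L = (-2808·x + 19008·x^3 + 10368·x^5)·Dx^2 + (9 + 1548·x^2 + 7344·x^4 + 5184·x^6)·Dx^3 + (-312·x + 2112·x^3 + 1152·x^5)·Dx^4 + (1 + 172·x^2 + 816·x^4 + 576·x^6)·Dx^5  (order 5).
h: a_k = 0, 0, 11/2, 0, -91/24, 0, 221/48, 0, -41203/4480, …
ICs: h(0) = 0, h′(0) = 0, h′′(0) = 11, h′′′(0) = 0, h′′′′(0) = -91.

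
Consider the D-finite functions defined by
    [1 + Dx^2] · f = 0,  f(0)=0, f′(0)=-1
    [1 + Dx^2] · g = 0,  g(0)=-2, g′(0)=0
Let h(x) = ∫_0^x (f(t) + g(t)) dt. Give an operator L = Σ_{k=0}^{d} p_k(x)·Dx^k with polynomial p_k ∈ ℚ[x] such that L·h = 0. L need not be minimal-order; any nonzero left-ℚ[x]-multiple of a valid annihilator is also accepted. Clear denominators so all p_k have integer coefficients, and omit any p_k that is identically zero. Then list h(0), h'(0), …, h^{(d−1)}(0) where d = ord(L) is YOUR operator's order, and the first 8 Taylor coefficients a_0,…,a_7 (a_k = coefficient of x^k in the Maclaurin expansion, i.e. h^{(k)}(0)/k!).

L = Dx + Dx^3  (order 3).
h: a_k = 0, -2, -1/2, 1/3, 1/24, -1/60, -1/720, 1/2520, …
ICs: h(0) = 0, h′(0) = -2, h′′(0) = -1.

f: a_k = 0, -1, 0, 1/6, 0, -1/120, 0, 1/5040, …
g: a_k = -2, 0, 1, 0, -1/12, 0, 1/360, 0, …
Weyl lclm of L_f,L_g ⇒ L₀ (ord ≤ 4).
h=∫h₀ ⇒ L = L₀·Dx.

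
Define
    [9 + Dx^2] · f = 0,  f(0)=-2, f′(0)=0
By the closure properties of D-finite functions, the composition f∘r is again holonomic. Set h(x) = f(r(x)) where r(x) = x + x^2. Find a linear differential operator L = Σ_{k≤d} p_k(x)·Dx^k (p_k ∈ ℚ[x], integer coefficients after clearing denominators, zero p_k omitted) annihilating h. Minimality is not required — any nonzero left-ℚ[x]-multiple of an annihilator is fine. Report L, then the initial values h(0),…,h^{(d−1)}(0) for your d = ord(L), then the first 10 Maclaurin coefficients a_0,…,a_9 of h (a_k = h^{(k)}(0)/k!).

L = (9 + 54·x + 108·x^2 + 72·x^3) - 2·Dx + (1 + 2·x)·Dx^2  (order 2).
h: a_k = -2, 0, 9, 18, 9/4, -27, -1539/40, -297/20, 52191/2240, 10611/280, …
ICs: h(0) = -2, h′(0) = 0.

f: a_k = -2, 0, 9, 0, -27/4, 0, 81/40, 0, -729/2240, 0, …
f∘r: x↦r, Dx↦Dx/r' in L_f ⇒ L₀.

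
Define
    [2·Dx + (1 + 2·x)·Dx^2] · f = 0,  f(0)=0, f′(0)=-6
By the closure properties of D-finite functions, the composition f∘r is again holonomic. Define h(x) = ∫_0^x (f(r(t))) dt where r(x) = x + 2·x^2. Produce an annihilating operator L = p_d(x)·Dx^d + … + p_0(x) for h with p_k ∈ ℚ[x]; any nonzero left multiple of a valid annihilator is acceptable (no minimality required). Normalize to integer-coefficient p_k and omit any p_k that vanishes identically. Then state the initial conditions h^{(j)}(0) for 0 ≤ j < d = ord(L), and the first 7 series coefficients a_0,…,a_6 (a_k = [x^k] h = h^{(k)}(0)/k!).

f: a_k = 0, -6, 6, -8, 12, -96/5, 32, …
f∘r: x↦r, Dx↦Dx/r' in L_f ⇒ L₀.
Integrate: L := L₀·Dx.
L = (-2 + 8·x + 16·x^2)·Dx^2 + (1 + 6·x + 12·x^2 + 16·x^3)·Dx^3  (order 3).
h: a_k = 0, 0, -3, -2, 4, -12/5, -16/5, …
ICs: h(0) = 0, h′(0) = 0, h′′(0) = -6.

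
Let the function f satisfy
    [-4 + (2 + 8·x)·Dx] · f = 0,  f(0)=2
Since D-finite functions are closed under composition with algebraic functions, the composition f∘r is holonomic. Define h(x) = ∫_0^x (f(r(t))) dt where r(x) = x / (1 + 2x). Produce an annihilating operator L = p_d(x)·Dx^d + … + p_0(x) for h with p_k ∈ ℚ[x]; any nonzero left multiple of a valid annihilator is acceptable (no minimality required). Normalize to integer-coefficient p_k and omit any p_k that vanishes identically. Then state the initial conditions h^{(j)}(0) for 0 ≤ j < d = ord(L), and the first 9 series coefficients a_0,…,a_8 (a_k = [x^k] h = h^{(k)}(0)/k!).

L = -2·Dx + (1 + 8·x + 12·x^2)·Dx^2  (order 2).
h: a_k = 0, 2, 2, -4, 10, -148/5, 100, -2616/7, 1506, …
ICs: h(0) = 0, h′(0) = 2.

f: a_k = 2, 4, -4, 8, -20, 56, -168, 528, -1716, …
Change of var in L_f (x↦r) gives L₀.
Integrate: L := L₀·Dx.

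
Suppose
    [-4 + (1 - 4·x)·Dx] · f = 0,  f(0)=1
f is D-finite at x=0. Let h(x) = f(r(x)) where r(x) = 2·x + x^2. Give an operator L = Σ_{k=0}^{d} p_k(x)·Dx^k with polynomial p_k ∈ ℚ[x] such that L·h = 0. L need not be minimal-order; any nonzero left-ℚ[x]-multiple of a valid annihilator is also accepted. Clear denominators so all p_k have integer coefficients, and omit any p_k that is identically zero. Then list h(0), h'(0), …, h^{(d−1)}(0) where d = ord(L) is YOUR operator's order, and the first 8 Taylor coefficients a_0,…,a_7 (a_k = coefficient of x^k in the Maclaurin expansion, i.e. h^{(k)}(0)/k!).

f: a_k = 1, 4, 16, 64, 256, 1024, 4096, 16384, …
Change of var in L_f (x↦r) gives L₀.
L = (8 + 8·x) + (-1 + 8·x + 4·x^2)·Dx  (order 1).
h: a_k = 1, 8, 68, 576, 4880, 41344, 350272, 2967552, …
ICs: h(0) = 1.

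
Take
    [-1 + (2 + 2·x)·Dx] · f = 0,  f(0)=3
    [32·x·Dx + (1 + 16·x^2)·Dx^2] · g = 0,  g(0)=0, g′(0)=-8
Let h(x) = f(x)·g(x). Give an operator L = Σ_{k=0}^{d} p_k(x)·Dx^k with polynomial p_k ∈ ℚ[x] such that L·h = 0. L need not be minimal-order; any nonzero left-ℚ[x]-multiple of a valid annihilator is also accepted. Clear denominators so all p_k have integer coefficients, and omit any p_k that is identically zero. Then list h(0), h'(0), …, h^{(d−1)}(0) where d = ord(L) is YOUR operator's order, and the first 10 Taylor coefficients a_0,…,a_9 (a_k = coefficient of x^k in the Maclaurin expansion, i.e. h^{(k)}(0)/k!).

f: a_k = 3, 3/2, -3/8, 3/16, -15/128, 21/256, -63/1024, 99/2048, -1287/32768, 2145/65536, …
g: a_k = 0, -8, 0, 128/3, 0, -2048/5, 0, 32768/7, 0, -524288/9, …
Product ⇒ symmetric product L₀, ord ≤ 2.
L = (3 - 64·x - 16·x^2) + (-4 + 124·x + 192·x^2 + 64·x^3)·Dx + (4 + 8·x + 68·x^2 + 128·x^3 + 64·x^4)·Dx^2  (order 2).
h: a_k = 0, -24, -12, 131, 125/2, -99509/80, -97129/160, 63582493/4480, 62254327/8960, -15179450477/86016, …
ICs: h(0) = 0, h′(0) = -24.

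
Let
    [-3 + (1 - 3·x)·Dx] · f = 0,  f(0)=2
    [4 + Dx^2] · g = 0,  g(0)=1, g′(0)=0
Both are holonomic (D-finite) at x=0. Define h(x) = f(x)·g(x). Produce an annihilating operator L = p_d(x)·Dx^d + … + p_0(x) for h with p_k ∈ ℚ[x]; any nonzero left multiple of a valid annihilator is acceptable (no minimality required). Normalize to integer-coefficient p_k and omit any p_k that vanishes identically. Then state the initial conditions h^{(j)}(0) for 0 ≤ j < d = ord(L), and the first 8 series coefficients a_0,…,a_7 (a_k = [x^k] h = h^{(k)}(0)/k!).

f: a_k = 2, 6, 18, 54, 162, 486, 1458, 4374, …
g: a_k = 1, 0, -2, 0, 2/3, 0, -4/45, 0, …
Product ⇒ symmetric product L₀, ord ≤ 2.
L = (-4 + 12·x) + 6·Dx + (-1 + 3·x)·Dx^2  (order 2).
h: a_k = 2, 6, 14, 42, 382/3, 382, 51562/45, 51562/15, …
ICs: h(0) = 2, h′(0) = 6.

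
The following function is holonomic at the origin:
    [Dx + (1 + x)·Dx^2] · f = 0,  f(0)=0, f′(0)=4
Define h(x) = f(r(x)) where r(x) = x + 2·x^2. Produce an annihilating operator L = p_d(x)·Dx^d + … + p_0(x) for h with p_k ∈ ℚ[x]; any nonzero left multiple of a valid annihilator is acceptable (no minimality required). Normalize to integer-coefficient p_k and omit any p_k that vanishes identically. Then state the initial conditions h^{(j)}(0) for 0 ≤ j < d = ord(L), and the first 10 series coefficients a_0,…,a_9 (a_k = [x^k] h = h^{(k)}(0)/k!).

L = (-3 + 4·x + 8·x^2)·Dx + (1 + 5·x + 6·x^2 + 8·x^3)·Dx^2  (order 2).
h: a_k = 0, 4, 6, -20/3, -1, 44/5, -6, -52/7, 31/2, -20/9, …
ICs: h(0) = 0, h′(0) = 4.

f: a_k = 0, 4, -2, 4/3, -1, 4/5, -2/3, 4/7, -1/2, 4/9, …
h₀=f(r): pull back L_f along r ⇒ L₀.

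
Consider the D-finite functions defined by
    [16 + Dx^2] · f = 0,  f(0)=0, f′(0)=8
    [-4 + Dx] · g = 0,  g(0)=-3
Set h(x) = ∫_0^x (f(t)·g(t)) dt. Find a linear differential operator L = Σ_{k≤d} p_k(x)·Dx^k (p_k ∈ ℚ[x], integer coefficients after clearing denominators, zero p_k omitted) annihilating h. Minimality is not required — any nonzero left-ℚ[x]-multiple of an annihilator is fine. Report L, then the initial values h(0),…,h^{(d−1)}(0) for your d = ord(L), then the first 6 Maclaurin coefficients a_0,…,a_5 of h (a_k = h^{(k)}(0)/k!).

f: a_k = 0, 8, 0, -64/3, 0, 256/15, …
g: a_k = -3, -12, -24, -32, -32, -128/5, …
h₀=f·g: eliminate ⇒ L₀, order ≤ 2·1.
h=∫₀ˣh₀: take L = L₀·Dx.
L = 32·Dx - 8·Dx^2 + Dx^3  (order 3).
h: a_k = 0, 0, -12, -32, -32, 0, …
ICs: h(0) = 0, h′(0) = 0, h′′(0) = -24.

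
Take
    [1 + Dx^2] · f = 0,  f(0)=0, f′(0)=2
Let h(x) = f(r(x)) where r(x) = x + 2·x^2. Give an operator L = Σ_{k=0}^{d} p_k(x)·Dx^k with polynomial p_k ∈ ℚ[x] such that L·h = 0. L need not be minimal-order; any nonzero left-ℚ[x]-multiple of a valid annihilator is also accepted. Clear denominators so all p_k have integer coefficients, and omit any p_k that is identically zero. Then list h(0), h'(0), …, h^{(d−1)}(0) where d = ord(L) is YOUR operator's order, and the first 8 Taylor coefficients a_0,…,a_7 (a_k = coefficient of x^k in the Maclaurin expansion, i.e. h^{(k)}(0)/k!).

f: a_k = 0, 2, 0, -1/3, 0, 1/60, 0, -1/2520, …
Substitute x→r, Dx→(1/r')Dx; clear ⇒ L₀.
L = (1 + 12·x + 48·x^2 + 64·x^3) - 4·Dx + (1 + 4·x)·Dx^2  (order 2).
h: a_k = 0, 2, 4, -1/3, -2, -239/60, -5/2, 1679/2520, …
ICs: h(0) = 0, h′(0) = 2.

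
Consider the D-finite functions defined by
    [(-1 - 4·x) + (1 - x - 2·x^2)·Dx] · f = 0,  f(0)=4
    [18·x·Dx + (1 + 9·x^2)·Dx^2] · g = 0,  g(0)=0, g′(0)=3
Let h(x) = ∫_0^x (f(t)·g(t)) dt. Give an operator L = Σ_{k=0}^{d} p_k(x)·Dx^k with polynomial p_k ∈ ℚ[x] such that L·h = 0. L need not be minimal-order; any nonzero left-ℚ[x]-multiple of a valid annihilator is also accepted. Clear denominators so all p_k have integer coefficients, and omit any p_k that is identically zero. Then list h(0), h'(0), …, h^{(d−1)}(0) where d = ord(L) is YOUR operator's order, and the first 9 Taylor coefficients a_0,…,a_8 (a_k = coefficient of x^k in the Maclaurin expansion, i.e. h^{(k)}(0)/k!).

L = (4 + 18·x + 108·x^2)·Dx + (2 - 10·x + 36·x^2 + 108·x^3)·Dx^2 + (-1 + x - 7·x^2 + 9·x^3 + 18·x^4)·Dx^3  (order 3).
h: a_k = 0, 0, 6, 4, 0, 24/5, 182/5, 1332/35, -2391/35, …
ICs: h(0) = 0, h′(0) = 0, h′′(0) = 12.

f: a_k = 4, 4, 12, 20, 44, 84, 172, 340, 684, …
g: a_k = 0, 3, 0, -9, 0, 243/5, 0, -2187/7, 0, …
f·g: L₀ = L_f ⊗_s L_g, ord ≤ 1·2.
h=∫₀ˣh₀: take L = L₀·Dx.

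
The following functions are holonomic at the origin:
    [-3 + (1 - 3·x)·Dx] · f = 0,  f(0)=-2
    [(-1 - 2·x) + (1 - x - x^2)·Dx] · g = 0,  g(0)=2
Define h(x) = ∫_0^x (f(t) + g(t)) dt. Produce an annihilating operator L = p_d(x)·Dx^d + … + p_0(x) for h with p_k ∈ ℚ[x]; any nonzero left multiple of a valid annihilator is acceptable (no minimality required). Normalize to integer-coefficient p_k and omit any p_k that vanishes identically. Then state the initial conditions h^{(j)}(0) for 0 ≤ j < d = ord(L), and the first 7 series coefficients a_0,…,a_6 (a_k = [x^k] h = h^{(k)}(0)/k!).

L = (-6 - 36·x + 18·x^2 - 18·x^3)·Dx + (14 - 18·x - 24·x^2 + 18·x^3 - 36·x^4)·Dx^2 + (-2 + 10·x - 15·x^2 + 10·x^3 - 9·x^5)·Dx^3  (order 3).
h: a_k = 0, 0, -2, -14/3, -12, -152/5, -235/3, …
ICs: h(0) = 0, h′(0) = 0, h′′(0) = -4.

f: a_k = -2, -6, -18, -54, -162, -486, -1458, …
g: a_k = 2, 2, 4, 6, 10, 16, 26, …
Sum ⇒ L₀ = lclm(L_f,L_g) in ℚ(x)⟨Dx⟩.
h=∫h₀ ⇒ L = L₀·Dx.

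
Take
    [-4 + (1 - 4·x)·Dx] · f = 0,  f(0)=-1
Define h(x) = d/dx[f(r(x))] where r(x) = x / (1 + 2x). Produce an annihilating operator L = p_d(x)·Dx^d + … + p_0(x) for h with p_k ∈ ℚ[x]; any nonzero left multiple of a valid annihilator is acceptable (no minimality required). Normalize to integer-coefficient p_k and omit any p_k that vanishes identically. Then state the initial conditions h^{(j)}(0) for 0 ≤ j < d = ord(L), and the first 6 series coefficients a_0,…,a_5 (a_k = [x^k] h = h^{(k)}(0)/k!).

f: a_k = -1, -4, -16, -64, -256, -1024, …
Substitute x→r, Dx→(1/r')Dx; clear ⇒ L₀.
h=h₀': d/dx-closure on L₀ ⇒ L.
L = 4 + (-1 + 2·x)·Dx  (order 1).
h: a_k = -4, -16, -48, -128, -320, -768, …
ICs: h(0) = -4.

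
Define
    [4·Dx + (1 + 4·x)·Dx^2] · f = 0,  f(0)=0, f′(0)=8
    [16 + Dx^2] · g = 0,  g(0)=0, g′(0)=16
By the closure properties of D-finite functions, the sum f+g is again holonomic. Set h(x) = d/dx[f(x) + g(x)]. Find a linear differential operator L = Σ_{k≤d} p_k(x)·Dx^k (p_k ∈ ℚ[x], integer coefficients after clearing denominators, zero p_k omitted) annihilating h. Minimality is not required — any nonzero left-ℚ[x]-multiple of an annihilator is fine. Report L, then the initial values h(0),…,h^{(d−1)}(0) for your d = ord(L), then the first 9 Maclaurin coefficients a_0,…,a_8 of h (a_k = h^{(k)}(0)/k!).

L = (448 + 512·x + 1024·x^2) + (48 + 320·x + 768·x^2 + 1024·x^3)·Dx + (28 + 32·x + 64·x^2)·Dx^2 + (3 + 20·x + 48·x^2 + 64·x^3)·Dx^3  (order 3).
h: a_k = 24, -32, 0, -512, 6656/3, -8192, 1470464/45, -131072, 165158912/315, …
ICs: h(0) = 24, h′(0) = -32, h′′(0) = 0.

f: a_k = 0, 8, -16, 128/3, -128, 2048/5, -4096/3, 32768/7, -16384, …
g: a_k = 0, 16, 0, -128/3, 0, 512/15, 0, -4096/315, 0, …
h₀=f+g: left-lcm gives L₀, ord ≤ 4.
Derive L from L₀ (diff closure).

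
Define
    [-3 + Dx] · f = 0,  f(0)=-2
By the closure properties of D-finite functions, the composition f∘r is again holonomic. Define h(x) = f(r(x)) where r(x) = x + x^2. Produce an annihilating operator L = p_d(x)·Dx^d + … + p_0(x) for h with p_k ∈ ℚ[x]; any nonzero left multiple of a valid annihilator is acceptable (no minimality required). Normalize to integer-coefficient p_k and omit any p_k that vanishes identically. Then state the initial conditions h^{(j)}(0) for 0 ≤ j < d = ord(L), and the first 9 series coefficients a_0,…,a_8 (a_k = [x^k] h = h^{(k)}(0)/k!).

f: a_k = -2, -6, -9, -9, -27/4, -81/20, -81/40, -243/280, -729/2240, …
Change of var in L_f (x↦r) gives L₀.
L = (-3 - 6·x) + Dx  (order 1).
h: a_k = -2, -6, -15, -27, -171/4, -1161/20, -2871/40, -4509/56, -188217/2240, …
ICs: h(0) = -2.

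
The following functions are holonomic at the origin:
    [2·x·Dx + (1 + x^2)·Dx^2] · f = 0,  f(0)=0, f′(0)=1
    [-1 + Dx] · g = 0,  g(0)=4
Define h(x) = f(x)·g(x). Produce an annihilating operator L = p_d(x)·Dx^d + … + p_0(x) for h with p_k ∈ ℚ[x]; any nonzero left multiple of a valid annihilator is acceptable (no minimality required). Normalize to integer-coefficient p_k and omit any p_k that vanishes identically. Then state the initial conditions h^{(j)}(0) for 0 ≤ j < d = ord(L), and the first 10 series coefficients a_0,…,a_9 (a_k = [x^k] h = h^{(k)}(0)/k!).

f: a_k = 0, 1, 0, -1/3, 0, 1/5, 0, -1/7, 0, 1/9, …
g: a_k = 4, 4, 2, 2/3, 1/6, 1/30, 1/180, 1/1260, 1/10080, 1/90720, …
Sym-product of L_f,L_g gives L₀ (≤ ord 2).
L = (1 - 2·x + x^2) + (-2 + 2·x - 2·x^2)·Dx + (1 + x^2)·Dx^2  (order 2).
h: a_k = 0, 4, 4, 2/3, -2/3, 3/10, 11/18, -31/140, -113/252, 1151/6048, …
ICs: h(0) = 0, h′(0) = 4.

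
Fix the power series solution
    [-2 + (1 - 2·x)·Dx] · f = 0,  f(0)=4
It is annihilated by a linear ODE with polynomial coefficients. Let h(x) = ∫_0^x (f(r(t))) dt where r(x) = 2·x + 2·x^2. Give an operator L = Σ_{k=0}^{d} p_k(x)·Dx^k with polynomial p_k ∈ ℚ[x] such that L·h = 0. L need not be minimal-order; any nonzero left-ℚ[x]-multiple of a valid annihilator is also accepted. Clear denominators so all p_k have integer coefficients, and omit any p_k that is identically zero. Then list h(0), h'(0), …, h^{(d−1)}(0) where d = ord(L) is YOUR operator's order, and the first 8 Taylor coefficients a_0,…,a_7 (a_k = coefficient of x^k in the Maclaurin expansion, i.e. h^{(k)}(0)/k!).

f: a_k = 4, 8, 16, 32, 64, 128, 256, 512, …
Change of var in L_f (x↦r) gives L₀.
h=∫h₀ ⇒ L = L₀·Dx.
L = (4 + 8·x)·Dx + (-1 + 4·x + 4·x^2)·Dx^2  (order 2).
h: a_k = 0, 4, 8, 80/3, 96, 1856/5, 4480/3, 43264/7, …
ICs: h(0) = 0, h′(0) = 4.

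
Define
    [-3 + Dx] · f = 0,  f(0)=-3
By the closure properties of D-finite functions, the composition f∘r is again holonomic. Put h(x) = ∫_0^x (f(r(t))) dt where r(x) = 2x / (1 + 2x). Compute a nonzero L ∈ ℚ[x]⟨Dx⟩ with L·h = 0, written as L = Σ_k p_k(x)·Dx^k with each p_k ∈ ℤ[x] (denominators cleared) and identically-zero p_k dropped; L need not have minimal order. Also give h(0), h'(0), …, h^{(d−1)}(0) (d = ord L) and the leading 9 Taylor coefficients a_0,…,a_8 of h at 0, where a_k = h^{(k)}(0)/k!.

L = -6·Dx + (1 + 4·x + 4·x^2)·Dx^2  (order 2).
h: a_k = 0, -3, -9, -6, 9, -18/5, -42/5, 828/35, -1233/35, …
ICs: h(0) = 0, h′(0) = -3.

f: a_k = -3, -9, -27/2, -27/2, -81/8, -243/40, -243/80, -729/560, -2187/4480, …
Change of var in L_f (x↦r) gives L₀.
h=∫h₀ ⇒ L = L₀·Dx.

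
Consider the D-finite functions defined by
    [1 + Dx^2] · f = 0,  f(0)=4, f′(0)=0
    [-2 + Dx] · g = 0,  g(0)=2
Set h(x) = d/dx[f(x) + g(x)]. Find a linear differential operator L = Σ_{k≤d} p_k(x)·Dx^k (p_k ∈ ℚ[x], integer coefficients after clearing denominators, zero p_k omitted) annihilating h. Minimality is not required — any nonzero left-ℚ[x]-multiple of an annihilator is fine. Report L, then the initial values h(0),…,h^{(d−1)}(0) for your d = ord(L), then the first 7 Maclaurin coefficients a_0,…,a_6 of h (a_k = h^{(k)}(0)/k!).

f: a_k = 4, 0, -2, 0, 1/6, 0, -1/180, …
g: a_k = 2, 4, 4, 8/3, 4/3, 8/15, 8/45, …
Weyl lclm of L_f,L_g ⇒ L₀ (ord ≤ 3).
h=h₀': d/dx-closure on L₀ ⇒ L.
L = 2 - Dx + 2·Dx^2 - Dx^3  (order 3).
h: a_k = 4, 4, 8, 6, 8/3, 31/30, 16/45, …
ICs: h(0) = 4, h′(0) = 4, h′′(0) = 16.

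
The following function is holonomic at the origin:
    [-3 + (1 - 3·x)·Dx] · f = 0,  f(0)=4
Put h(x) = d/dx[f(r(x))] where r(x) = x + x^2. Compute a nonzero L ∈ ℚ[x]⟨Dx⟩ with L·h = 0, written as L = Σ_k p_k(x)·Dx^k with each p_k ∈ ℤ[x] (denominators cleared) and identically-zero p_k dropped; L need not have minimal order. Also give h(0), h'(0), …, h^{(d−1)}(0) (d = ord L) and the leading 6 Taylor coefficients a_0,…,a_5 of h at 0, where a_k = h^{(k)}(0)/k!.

L = (8 + 18·x + 18·x^2) + (-1 + x + 9·x^2 + 6·x^3)·Dx  (order 1).
h: a_k = 12, 96, 540, 2736, 12960, 58968, …
ICs: h(0) = 12.

f: a_k = 4, 12, 36, 108, 324, 972, …
Substitute x→r, Dx→(1/r')Dx; clear ⇒ L₀.
Differentiate: ansatz ord ≤ ord L₀ ⇒ L.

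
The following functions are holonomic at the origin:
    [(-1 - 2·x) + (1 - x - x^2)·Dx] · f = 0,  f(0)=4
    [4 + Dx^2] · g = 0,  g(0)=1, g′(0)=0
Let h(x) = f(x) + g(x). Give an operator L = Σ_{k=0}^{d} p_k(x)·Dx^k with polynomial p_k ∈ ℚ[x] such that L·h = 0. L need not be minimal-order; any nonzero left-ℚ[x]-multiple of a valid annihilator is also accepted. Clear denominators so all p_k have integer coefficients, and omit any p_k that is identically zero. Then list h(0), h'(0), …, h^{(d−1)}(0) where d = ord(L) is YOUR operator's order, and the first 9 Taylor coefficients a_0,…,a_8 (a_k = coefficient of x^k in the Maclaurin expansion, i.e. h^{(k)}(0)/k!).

f: a_k = 4, 4, 8, 12, 20, 32, 52, 84, 136, …
g: a_k = 1, 0, -2, 0, 2/3, 0, -4/45, 0, 2/315, …
h₀=f+g: left-lcm gives L₀, ord ≤ 3.
L = (44 + 96·x + 32·x^2 + 48·x^3 + 40·x^4 + 16·x^5) + (-16 + 20·x + 8·x^2 - 16·x^3 + 12·x^4 + 24·x^5 + 8·x^6)·Dx + (11 + 24·x + 8·x^2 + 12·x^3 + 10·x^4 + 4·x^5)·Dx^2 + (-4 + 5·x + 2·x^2 - 4·x^3 + 3·x^4 + 6·x^5 + 2·x^6)·Dx^3  (order 3).
h: a_k = 5, 4, 6, 12, 62/3, 32, 2336/45, 84, 42842/315, …
ICs: h(0) = 5, h′(0) = 4, h′′(0) = 12.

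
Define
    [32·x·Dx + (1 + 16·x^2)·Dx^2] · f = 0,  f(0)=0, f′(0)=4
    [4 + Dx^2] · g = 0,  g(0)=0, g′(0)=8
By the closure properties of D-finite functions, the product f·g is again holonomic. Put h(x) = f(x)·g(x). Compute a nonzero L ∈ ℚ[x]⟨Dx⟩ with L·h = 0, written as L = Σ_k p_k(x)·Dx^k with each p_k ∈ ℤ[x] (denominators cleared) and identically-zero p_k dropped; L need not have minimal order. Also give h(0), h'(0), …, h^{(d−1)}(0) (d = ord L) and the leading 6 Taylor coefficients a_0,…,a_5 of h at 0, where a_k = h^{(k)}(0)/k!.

L = (1360 + 60416·x^2 + 106496·x^4 + 262144·x^6 + 1048576·x^8) + (2304·x + 45056·x^3 + 196608·x^5 + 1048576·x^7)·Dx + (360 + 15872·x^2 + 36864·x^4 + 131072·x^6 + 524288·x^8)·Dx^2 + (576·x + 11264·x^3 + 49152·x^5 + 262144·x^7)·Dx^3 + (5 + 192·x^2 + 2560·x^4 + 16384·x^6 + 65536·x^8)·Dx^4  (order 4).
h: a_k = 0, 0, 32, 0, -192, 0, …
ICs: h(0) = 0, h′(0) = 0, h′′(0) = 64, h′′′(0) = 0.

f: a_k = 0, 4, 0, -64/3, 0, 1024/5, …
g: a_k = 0, 8, 0, -16/3, 0, 16/15, …
L₀ := L_f ⊗_s L_g (sym. prod.), ord ≤ 4.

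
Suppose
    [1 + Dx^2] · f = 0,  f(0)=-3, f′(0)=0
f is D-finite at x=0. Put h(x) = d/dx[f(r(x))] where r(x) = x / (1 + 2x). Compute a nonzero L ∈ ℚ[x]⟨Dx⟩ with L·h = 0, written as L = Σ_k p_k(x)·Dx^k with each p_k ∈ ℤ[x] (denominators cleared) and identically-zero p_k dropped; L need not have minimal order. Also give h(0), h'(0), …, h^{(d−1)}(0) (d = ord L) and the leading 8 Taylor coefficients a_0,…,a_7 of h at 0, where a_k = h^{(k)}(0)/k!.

L = (25 + 96·x + 96·x^2) + (12 + 72·x + 144·x^2 + 96·x^3)·Dx + (1 + 8·x + 24·x^2 + 32·x^3 + 16·x^4)·Dx^2  (order 2).
h: a_k = 0, 3, -18, 143/2, -235, 27601/40, -37527/20, 8095583/1680, …
ICs: h(0) = 0, h′(0) = 3.

f: a_k = -3, 0, 3/2, 0, -1/8, 0, 1/240, 0, …
Change of var in L_f (x↦r) gives L₀.
h₀' ⇒ L via d/dx closure of L₀.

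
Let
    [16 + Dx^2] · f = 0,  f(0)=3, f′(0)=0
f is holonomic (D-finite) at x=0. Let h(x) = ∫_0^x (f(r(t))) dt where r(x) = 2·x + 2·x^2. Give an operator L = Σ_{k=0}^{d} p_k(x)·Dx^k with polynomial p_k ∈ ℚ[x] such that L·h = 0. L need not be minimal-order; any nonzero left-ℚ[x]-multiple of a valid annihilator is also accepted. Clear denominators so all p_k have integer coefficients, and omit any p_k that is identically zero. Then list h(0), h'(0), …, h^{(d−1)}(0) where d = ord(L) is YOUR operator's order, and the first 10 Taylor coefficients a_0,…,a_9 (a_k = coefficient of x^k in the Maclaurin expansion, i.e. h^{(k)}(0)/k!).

f: a_k = 3, 0, -24, 0, 32, 0, -256/15, 0, 512/105, 0, …
L₀ from L_f via x↦r, Dx↦r'^{-1}Dx.
Integrate: L := L₀·Dx.
L = (64 + 384·x + 768·x^2 + 512·x^3)·Dx - 2·Dx^2 + (1 + 2·x)·Dx^3  (order 3).
h: a_k = 0, 3, 0, -32, -48, 416/5, 1024/3, 29696/105, -2816/5, -1535488/945, …
ICs: h(0) = 0, h′(0) = 3, h′′(0) = 0.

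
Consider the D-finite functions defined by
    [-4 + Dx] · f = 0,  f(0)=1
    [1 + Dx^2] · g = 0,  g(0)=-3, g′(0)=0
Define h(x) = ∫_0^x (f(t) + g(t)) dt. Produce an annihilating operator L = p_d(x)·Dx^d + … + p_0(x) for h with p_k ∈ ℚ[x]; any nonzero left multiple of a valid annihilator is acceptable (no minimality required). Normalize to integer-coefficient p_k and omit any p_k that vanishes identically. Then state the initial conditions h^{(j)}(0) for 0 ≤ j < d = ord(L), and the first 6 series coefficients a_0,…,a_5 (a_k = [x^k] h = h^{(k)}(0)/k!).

f: a_k = 1, 4, 8, 32/3, 32/3, 128/15, …
g: a_k = -3, 0, 3/2, 0, -1/8, 0, …
h₀=f+g: left-lcm gives L₀, ord ≤ 3.
Integrate: L := L₀·Dx.
L = -4·Dx + Dx^2 - 4·Dx^3 + Dx^4  (order 4).
h: a_k = 0, -2, 2, 19/6, 8/3, 253/120, …
ICs: h(0) = 0, h′(0) = -2, h′′(0) = 4, h′′′(0) = 19.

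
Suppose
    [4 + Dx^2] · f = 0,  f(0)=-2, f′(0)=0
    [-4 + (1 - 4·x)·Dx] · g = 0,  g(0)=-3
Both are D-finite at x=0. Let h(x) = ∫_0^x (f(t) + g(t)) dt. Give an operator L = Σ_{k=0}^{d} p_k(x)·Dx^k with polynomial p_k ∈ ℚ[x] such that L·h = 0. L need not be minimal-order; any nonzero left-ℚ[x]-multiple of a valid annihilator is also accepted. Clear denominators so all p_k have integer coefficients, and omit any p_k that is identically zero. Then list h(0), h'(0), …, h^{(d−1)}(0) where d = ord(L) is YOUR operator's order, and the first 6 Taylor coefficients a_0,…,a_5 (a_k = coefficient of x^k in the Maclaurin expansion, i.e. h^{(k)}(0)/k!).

f: a_k = -2, 0, 4, 0, -4/3, 0, …
g: a_k = -3, -12, -48, -192, -768, -3072, …
Weyl lclm of L_f,L_g ⇒ L₀ (ord ≤ 3).
h=∫h₀ ⇒ L = L₀·Dx.
L = (-400 + 128·x - 256·x^2)·Dx + (36 - 176·x + 192·x^2 - 256·x^3)·Dx^2 + (-100 + 32·x - 64·x^2)·Dx^3 + (9 - 44·x + 48·x^2 - 64·x^3)·Dx^4  (order 4).
h: a_k = 0, -5, -6, -44/3, -48, -2308/15, …
ICs: h(0) = 0, h′(0) = -5, h′′(0) = -12, h′′′(0) = -88.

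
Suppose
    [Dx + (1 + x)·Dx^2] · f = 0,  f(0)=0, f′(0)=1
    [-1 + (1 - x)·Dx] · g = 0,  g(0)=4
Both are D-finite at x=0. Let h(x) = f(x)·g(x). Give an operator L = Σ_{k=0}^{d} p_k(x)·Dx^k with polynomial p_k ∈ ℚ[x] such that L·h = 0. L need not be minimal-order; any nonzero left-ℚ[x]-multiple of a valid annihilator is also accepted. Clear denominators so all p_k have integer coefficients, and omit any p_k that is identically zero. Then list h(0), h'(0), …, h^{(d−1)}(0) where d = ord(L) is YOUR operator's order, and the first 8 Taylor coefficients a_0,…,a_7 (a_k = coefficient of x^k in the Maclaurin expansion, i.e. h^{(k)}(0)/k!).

L = 1 + (1 + 3·x)·Dx + (-1 + x^2)·Dx^2  (order 2).
h: a_k = 0, 4, 2, 10/3, 7/3, 47/15, 37/15, 319/105, …
ICs: h(0) = 0, h′(0) = 4.

f: a_k = 0, 1, -1/2, 1/3, -1/4, 1/5, -1/6, 1/7, …
g: a_k = 4, 4, 4, 4, 4, 4, 4, 4, …
f·g: L₀ = L_f ⊗_s L_g, ord ≤ 2·1.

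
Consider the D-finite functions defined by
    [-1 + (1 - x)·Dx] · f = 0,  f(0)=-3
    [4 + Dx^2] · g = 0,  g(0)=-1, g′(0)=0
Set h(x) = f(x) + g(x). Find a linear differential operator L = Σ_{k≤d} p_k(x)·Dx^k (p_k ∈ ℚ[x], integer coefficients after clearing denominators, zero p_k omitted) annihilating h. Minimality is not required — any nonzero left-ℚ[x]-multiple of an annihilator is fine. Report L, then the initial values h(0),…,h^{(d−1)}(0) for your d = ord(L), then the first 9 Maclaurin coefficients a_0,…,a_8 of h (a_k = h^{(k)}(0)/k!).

L = (20 - 16·x + 8·x^2) + (-12 + 28·x - 24·x^2 + 8·x^3)·Dx + (5 - 4·x + 2·x^2)·Dx^2 + (-3 + 7·x - 6·x^2 + 2·x^3)·Dx^3  (order 3).
h: a_k = -4, -3, -1, -3, -11/3, -3, -131/45, -3, -947/315, …
ICs: h(0) = -4, h′(0) = -3, h′′(0) = -2.

f: a_k = -3, -3, -3, -3, -3, -3, -3, -3, -3, …
g: a_k = -1, 0, 2, 0, -2/3, 0, 4/45, 0, -2/315, …
L₀ := lclm(L_f,L_g); ord L₀ ≤ 1+2.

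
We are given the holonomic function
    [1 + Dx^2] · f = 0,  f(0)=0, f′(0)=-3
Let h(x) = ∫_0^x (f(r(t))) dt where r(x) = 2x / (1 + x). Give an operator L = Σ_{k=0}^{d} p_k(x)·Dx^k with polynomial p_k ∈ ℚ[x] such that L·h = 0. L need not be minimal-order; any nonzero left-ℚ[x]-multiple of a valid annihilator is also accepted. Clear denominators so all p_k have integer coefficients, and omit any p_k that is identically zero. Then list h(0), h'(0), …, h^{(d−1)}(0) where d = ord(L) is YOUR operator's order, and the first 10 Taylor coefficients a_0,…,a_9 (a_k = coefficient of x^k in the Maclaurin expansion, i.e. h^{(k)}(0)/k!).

f: a_k = 0, -3, 0, 1/2, 0, -1/40, 0, 1/1680, 0, -1/120960, …
Change of var in L_f (x↦r) gives L₀.
Integrate: L := L₀·Dx.
L = 4·Dx + (2 + 6·x + 6·x^2 + 2·x^3)·Dx^2 + (1 + 4·x + 6·x^2 + 4·x^3 + x^4)·Dx^3  (order 3).
h: a_k = 0, 0, -3, 2, -1/2, -6/5, 43/15, -30/7, 2209/420, -758/135, …
ICs: h(0) = 0, h′(0) = 0, h′′(0) = -6.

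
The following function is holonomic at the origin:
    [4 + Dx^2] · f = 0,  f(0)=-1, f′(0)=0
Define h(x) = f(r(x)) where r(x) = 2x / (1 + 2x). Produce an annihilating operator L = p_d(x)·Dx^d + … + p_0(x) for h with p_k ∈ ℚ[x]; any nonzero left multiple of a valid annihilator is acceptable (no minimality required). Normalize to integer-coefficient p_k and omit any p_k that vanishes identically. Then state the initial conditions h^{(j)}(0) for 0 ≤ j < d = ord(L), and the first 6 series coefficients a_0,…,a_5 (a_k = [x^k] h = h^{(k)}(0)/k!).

f: a_k = -1, 0, 2, 0, -2/3, 0, …
L₀ from L_f via x↦r, Dx↦r'^{-1}Dx.
L = 16 + (4 + 24·x + 48·x^2 + 32·x^3)·Dx + (1 + 8·x + 24·x^2 + 32·x^3 + 16·x^4)·Dx^2  (order 2).
h: a_k = -1, 0, 8, -32, 256/3, -512/3, …
ICs: h(0) = -1, h′(0) = 0.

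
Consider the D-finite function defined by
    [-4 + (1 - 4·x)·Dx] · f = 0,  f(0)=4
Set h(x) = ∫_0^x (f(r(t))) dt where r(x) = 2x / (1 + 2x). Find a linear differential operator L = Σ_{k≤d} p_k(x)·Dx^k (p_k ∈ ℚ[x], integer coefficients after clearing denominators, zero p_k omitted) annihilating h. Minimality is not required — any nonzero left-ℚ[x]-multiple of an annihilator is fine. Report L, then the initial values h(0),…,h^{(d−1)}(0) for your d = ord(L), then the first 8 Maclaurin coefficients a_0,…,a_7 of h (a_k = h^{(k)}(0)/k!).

L = 8·Dx + (-1 + 4·x + 12·x^2)·Dx^2  (order 2).
h: a_k = 0, 4, 16, 64, 288, 6912/5, 6912, 248832/7, …
ICs: h(0) = 0, h′(0) = 4.

f: a_k = 4, 16, 64, 256, 1024, 4096, 16384, 65536, …
Change of var in L_f (x↦r) gives L₀.
Integrate: L := L₀·Dx.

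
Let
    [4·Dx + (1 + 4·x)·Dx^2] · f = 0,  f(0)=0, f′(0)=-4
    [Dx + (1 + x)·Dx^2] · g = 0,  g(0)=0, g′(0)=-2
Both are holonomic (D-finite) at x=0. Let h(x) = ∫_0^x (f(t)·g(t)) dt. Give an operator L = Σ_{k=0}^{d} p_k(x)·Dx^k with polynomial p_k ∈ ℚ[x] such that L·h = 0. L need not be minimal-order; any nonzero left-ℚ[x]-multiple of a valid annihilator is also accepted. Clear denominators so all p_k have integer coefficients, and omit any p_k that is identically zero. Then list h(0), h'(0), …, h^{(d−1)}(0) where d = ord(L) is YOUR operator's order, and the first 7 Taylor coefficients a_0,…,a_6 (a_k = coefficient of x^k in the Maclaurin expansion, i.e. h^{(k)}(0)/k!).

L = (136 + 320·x + 256·x^2)·Dx^2 + (290 + 1464·x + 2400·x^2 + 1280·x^3)·Dx^3 + (92 + 740·x + 1992·x^2 + 2240·x^3 + 896·x^4)·Dx^4 + (5 + 58·x + 245·x^2 + 464·x^3 + 400·x^4 + 128·x^5)·Dx^5  (order 5).
h: a_k = 0, 0, 0, 8/3, -5, 32/3, -235/9, …
ICs: h(0) = 0, h′(0) = 0, h′′(0) = 0, h′′′(0) = 16, h′′′′(0) = -120.

f: a_k = 0, -4, 8, -64/3, 64, -1024/5, 2048/3, …
g: a_k = 0, -2, 1, -2/3, 1/2, -2/5, 1/3, …
Sym-product of L_f,L_g gives L₀ (≤ ord 4).
∫: right-multiply L₀ by Dx.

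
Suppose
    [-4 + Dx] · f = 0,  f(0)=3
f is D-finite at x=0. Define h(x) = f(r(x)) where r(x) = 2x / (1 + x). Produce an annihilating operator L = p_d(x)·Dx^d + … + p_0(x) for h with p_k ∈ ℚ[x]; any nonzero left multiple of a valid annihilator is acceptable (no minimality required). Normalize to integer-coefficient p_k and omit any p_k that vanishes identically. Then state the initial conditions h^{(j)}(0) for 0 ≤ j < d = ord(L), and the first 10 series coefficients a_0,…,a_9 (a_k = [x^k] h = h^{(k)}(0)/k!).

L = -8 + (1 + 2·x + x^2)·Dx  (order 1).
h: a_k = 3, 24, 72, 88, 8, -264/5, 184/15, 3224/105, -1128/35, 4504/945, …
ICs: h(0) = 3.

f: a_k = 3, 12, 24, 32, 32, 128/5, 256/15, 1024/105, 512/105, 2048/945, …
f∘r: x↦r, Dx↦Dx/r' in L_f ⇒ L₀.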